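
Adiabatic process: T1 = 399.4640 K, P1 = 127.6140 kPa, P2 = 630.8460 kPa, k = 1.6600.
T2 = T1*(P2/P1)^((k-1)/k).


(k-1)/k = 0.3976
(P2/P1)^exp = 1.8877
T2 = 399.4640 * 1.8877 = 754.0763 K

754.0763 K


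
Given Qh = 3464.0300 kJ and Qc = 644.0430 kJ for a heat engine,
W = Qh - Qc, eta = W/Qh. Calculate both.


W = 3464.0300 - 644.0430 = 2819.9870 kJ
eta = 2819.9870 / 3464.0300 = 0.8141 = 81.4077%

W = 2819.9870 kJ, eta = 81.4077%


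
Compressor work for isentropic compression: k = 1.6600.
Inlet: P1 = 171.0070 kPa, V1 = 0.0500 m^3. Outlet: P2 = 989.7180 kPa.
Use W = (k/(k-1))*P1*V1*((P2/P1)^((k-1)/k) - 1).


(k-1)/k = 0.3976
(P2/P1)^exp = 2.0098
W = 2.5152 * 171.0070 * 0.0500 * (2.0098 - 1) = 21.7171 kJ

21.7171 kJ


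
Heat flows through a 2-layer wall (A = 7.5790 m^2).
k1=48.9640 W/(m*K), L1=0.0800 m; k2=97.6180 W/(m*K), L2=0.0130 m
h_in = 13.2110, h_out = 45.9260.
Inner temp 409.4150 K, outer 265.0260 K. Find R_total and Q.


R_conv_in = 1/(13.2110*7.5790) = 0.0100
R_1 = 0.0800/(48.9640*7.5790) = 0.0002
R_2 = 0.0130/(97.6180*7.5790) = 1.7571e-05
R_conv_out = 1/(45.9260*7.5790) = 0.0029
R_total = 0.0131 K/W
Q = 144.3890 / 0.0131 = 11027.5278 W

R_total = 0.0131 K/W, Q = 11027.5278 W


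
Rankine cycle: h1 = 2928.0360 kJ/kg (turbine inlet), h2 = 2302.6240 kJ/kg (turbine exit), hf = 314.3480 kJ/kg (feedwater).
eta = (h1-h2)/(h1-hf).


W = 625.4120 kJ/kg
Q_in = 2613.6880 kJ/kg
eta = 0.2393 = 23.9283%

eta = 23.9283%


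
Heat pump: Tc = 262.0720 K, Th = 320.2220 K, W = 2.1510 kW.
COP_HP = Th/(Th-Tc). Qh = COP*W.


COP = 320.2220 / 58.1500 = 5.5068
Qh = 5.5068 * 2.1510 = 11.8452 kW

COP = 5.5068, Qh = 11.8452 kW


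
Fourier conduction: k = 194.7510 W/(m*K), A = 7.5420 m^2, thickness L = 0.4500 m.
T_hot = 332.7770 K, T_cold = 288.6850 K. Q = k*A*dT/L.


dT = 44.0920 K
Q = 194.7510 * 7.5420 * 44.0920 / 0.4500 = 143917.4679 W

143917.4679 W


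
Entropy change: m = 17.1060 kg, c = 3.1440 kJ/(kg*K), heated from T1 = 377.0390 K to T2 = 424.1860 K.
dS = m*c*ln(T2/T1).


T2/T1 = 1.1250
ln(T2/T1) = 0.1178
dS = 17.1060 * 3.1440 * 0.1178 = 6.3367 kJ/K

6.3367 kJ/K


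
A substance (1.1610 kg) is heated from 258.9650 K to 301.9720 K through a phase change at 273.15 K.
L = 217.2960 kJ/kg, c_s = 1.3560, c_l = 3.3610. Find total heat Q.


Q1 (sensible, solid) = 1.1610 * 1.3560 * 14.1850 = 22.3317 kJ
Q2 (latent) = 1.1610 * 217.2960 = 252.2807 kJ
Q3 (sensible, liquid) = 1.1610 * 3.3610 * 28.8220 = 112.4669 kJ
Q_total = 387.0793 kJ

387.0793 kJ


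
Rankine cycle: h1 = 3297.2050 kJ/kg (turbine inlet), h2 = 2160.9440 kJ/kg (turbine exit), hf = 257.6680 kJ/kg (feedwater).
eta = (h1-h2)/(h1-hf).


W = 1136.2610 kJ/kg
Q_in = 3039.5370 kJ/kg
eta = 0.3738 = 37.3827%

eta = 37.3827%


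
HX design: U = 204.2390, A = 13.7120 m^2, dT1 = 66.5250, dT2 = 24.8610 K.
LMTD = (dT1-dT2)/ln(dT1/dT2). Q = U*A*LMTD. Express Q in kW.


LMTD = 42.3295 K
Q = 204.2390 * 13.7120 * 42.3295 = 118544.9021 W = 118.5449 kW

118.5449 kW


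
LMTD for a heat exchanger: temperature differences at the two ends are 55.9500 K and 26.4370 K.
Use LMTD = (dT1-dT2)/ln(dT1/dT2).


dT1/dT2 = 2.1164
ln(dT1/dT2) = 0.7497
LMTD = 29.5130 / 0.7497 = 39.3667 K

39.3667 K


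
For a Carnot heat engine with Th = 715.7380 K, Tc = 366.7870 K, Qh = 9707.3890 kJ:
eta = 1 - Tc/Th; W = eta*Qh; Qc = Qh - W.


eta = 1 - 366.7870/715.7380 = 0.4875
W = 0.4875 * 9707.3890 = 4732.7417 kJ
Qc = 9707.3890 - 4732.7417 = 4974.6473 kJ

eta = 48.7540%, W = 4732.7417 kJ, Qc = 4974.6473 kJ


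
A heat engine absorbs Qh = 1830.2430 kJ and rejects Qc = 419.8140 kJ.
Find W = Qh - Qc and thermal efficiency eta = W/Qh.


W = 1830.2430 - 419.8140 = 1410.4290 kJ
eta = 1410.4290 / 1830.2430 = 0.7706 = 77.0624%

W = 1410.4290 kJ, eta = 77.0624%


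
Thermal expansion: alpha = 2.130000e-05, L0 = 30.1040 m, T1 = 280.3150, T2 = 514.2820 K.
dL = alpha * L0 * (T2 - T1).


dT = 233.9670 K
dL = 2.130000e-05 * 30.1040 * 233.9670 = 0.150023 m
L_final = 30.254023 m

dL = 0.150023 m


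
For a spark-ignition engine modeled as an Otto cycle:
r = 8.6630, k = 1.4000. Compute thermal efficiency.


r^(k-1) = 2.3717
eta = 1 - 1/2.3717 = 0.5784 = 57.8369%

57.8369%


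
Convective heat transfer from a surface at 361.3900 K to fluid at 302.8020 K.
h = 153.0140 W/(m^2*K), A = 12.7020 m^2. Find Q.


dT = 58.5880 K
Q = 153.0140 * 12.7020 * 58.5880 = 113870.6893 W

113870.6893 W


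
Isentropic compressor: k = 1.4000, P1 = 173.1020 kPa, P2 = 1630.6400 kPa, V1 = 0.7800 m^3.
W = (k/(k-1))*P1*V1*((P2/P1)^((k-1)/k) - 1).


(k-1)/k = 0.2857
(P2/P1)^exp = 1.8980
W = 3.5000 * 173.1020 * 0.7800 * (1.8980 - 1) = 424.3779 kJ

424.3779 kJ


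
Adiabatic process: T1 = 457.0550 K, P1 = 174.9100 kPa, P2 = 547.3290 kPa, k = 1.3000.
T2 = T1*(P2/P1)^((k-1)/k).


(k-1)/k = 0.2308
(P2/P1)^exp = 1.3012
T2 = 457.0550 * 1.3012 = 594.7019 K

594.7019 K


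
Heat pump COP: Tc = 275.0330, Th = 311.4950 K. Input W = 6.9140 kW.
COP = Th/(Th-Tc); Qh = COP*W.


COP = 311.4950 / 36.4620 = 8.5430
Qh = 8.5430 * 6.9140 = 59.0663 kW

COP = 8.5430, Qh = 59.0663 kW


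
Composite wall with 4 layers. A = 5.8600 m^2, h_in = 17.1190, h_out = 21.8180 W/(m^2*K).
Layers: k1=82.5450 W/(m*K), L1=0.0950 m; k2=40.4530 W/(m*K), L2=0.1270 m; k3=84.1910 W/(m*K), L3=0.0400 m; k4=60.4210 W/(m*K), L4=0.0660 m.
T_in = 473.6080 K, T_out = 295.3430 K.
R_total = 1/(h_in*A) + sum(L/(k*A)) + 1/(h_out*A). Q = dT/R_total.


R_conv_in = 1/(17.1190*5.8600) = 0.0100
R_1 = 0.0950/(82.5450*5.8600) = 0.0002
R_2 = 0.1270/(40.4530*5.8600) = 0.0005
R_3 = 0.0400/(84.1910*5.8600) = 8.1077e-05
R_4 = 0.0660/(60.4210*5.8600) = 0.0002
R_conv_out = 1/(21.8180*5.8600) = 0.0078
R_total = 0.0188 K/W
Q = 178.2650 / 0.0188 = 9487.5098 W

R_total = 0.0188 K/W, Q = 9487.5098 W


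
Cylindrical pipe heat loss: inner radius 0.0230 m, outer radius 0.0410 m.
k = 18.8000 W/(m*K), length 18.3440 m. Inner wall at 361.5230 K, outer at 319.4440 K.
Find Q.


dT = 42.0790 K
ln(ro/ri) = 0.5781
Q = 2*pi*18.8000*18.3440*42.0790 / 0.5781 = 157728.7422 W

157728.7422 W


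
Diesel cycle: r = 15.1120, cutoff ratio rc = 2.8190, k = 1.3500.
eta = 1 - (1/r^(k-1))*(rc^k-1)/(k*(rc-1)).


r^(k-1) = 2.5868
rc^k = 4.0516
eta = 0.5196 = 51.9602%

51.9602%


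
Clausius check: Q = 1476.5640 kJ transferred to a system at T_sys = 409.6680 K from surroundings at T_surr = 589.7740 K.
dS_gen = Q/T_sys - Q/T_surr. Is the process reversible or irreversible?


dS_sys = 1476.5640/409.6680 = 3.6043 kJ/K
dS_surr = -1476.5640/589.7740 = -2.5036 kJ/K
dS_gen = 3.6043 - 2.5036 = 1.1007 kJ/K (irreversible)

dS_gen = 1.1007 kJ/K, irreversible


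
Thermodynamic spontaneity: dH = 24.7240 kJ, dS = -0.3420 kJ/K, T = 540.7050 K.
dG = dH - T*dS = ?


T*dS = 540.7050 * -0.3420 = -184.9211 kJ
dG = 24.7240 + 184.9211 = 209.6451 kJ (non-spontaneous)

dG = 209.6451 kJ, non-spontaneous


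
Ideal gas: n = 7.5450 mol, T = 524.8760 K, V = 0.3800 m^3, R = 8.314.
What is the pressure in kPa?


P = nRT/V = 7.5450 * 8.314 * 524.8760 / 0.3800
= 32925.0148 / 0.3800 = 86644.7759 Pa = 86.6448 kPa

86.6448 kPa


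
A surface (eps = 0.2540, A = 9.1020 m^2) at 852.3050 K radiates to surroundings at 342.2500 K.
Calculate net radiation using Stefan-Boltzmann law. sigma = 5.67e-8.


T^4 = 5.2769e+11
Tsurr^4 = 1.3721e+10
Q = 0.2540 * 5.67e-8 * 9.1020 * 5.1397e+11 = 67373.9742 W

67373.9742 W


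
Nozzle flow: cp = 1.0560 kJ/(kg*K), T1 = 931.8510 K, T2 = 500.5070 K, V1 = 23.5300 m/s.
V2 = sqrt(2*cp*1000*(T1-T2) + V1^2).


dT = 431.3440 K
2*cp*1000*dT = 910998.5280
V1^2 = 553.6609
V2 = sqrt(911552.1889) = 954.7524 m/s

954.7524 m/s


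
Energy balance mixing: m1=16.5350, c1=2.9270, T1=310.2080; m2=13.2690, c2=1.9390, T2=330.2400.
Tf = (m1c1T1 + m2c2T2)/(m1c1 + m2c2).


num = 23510.0396
den = 74.1265
Tf = 317.1609 K

317.1609 K


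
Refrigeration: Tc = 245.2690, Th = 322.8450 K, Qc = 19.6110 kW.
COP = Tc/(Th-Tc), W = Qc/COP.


COP = 245.2690 / 77.5760 = 3.1617
W = 19.6110 / 3.1617 = 6.2028 kW

COP = 3.1617, W = 6.2028 kW


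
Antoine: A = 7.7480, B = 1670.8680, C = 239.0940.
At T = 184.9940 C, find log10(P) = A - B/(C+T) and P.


C+T = 424.0880
B/(C+T) = 3.9399
log10(P) = 7.7480 - 3.9399 = 3.8081
P = 10^3.8081 = 6428.2284 mmHg

6428.2284 mmHg


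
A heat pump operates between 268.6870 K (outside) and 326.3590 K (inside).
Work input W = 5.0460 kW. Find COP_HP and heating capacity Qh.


COP = 326.3590 / 57.6720 = 5.6589
Qh = 5.6589 * 5.0460 = 28.5547 kW

COP = 5.6589, Qh = 28.5547 kW


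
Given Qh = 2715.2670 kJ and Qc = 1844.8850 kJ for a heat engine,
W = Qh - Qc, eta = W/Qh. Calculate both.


W = 2715.2670 - 1844.8850 = 870.3820 kJ
eta = 870.3820 / 2715.2670 = 0.3206 = 32.0551%

W = 870.3820 kJ, eta = 32.0551%


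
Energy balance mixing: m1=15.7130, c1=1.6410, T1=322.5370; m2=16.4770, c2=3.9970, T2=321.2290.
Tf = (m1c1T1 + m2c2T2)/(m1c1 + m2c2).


num = 29472.3095
den = 91.6436
Tf = 321.5970 K

321.5970 K


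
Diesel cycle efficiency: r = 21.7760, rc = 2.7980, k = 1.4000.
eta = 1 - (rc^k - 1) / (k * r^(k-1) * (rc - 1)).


r^(k-1) = 3.4292
rc^k = 4.2227
eta = 0.6267 = 62.6658%

62.6658%


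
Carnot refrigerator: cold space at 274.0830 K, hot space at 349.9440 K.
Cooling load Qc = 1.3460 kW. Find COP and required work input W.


COP = 274.0830 / 75.8610 = 3.6130
W = 1.3460 / 3.6130 = 0.3725 kW

COP = 3.6130, W = 0.3725 kW


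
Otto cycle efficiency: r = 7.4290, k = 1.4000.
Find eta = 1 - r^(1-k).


r^(k-1) = 2.2303
eta = 1 - 1/2.2303 = 0.5516 = 55.1639%

55.1639%


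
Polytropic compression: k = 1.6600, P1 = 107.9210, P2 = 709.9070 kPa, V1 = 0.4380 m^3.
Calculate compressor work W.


(k-1)/k = 0.3976
(P2/P1)^exp = 2.1148
W = 2.5152 * 107.9210 * 0.4380 * (2.1148 - 1) = 132.5368 kJ

132.5368 kJ


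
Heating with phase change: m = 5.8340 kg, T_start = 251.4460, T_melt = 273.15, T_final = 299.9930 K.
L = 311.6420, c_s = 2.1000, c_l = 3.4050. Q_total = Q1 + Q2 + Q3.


Q1 (sensible, solid) = 5.8340 * 2.1000 * 21.7040 = 265.9044 kJ
Q2 (latent) = 5.8340 * 311.6420 = 1818.1194 kJ
Q3 (sensible, liquid) = 5.8340 * 3.4050 * 26.8430 = 533.2300 kJ
Q_total = 2617.2538 kJ

2617.2538 kJ


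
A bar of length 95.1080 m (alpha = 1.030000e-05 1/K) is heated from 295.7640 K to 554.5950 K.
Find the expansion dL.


dT = 258.8310 K
dL = 1.030000e-05 * 95.1080 * 258.8310 = 0.253554 m
L_final = 95.361554 m

dL = 0.253554 m


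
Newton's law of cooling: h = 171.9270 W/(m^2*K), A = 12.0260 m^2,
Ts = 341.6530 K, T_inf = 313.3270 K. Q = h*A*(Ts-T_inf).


dT = 28.3260 K
Q = 171.9270 * 12.0260 * 28.3260 = 58566.6705 W

58566.6705 W


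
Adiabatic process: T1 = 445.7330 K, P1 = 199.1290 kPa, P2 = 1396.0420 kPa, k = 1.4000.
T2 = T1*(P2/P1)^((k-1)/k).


(k-1)/k = 0.2857
(P2/P1)^exp = 1.7444
T2 = 445.7330 * 1.7444 = 777.5380 K

777.5380 K


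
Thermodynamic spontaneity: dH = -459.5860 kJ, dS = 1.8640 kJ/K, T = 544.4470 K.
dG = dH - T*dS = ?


T*dS = 544.4470 * 1.8640 = 1014.8492 kJ
dG = -459.5860 - 1014.8492 = -1474.4352 kJ (spontaneous)

dG = -1474.4352 kJ, spontaneous


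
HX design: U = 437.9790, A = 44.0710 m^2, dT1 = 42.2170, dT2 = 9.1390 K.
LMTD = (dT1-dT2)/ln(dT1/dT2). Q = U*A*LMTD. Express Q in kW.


LMTD = 21.6158 K
Q = 437.9790 * 44.0710 * 21.6158 = 417231.2221 W = 417.2312 kW

417.2312 kW


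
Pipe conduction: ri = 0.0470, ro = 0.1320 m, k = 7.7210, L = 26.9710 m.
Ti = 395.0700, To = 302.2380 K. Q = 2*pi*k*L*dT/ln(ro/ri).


dT = 92.8320 K
ln(ro/ri) = 1.0327
Q = 2*pi*7.7210*26.9710*92.8320 / 1.0327 = 117623.2596 W

117623.2596 W


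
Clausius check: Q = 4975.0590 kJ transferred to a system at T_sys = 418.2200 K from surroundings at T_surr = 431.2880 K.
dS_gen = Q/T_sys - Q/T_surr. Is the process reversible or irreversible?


dS_sys = 4975.0590/418.2200 = 11.8958 kJ/K
dS_surr = -4975.0590/431.2880 = -11.5354 kJ/K
dS_gen = 11.8958 - 11.5354 = 0.3604 kJ/K (irreversible)

dS_gen = 0.3604 kJ/K, irreversible


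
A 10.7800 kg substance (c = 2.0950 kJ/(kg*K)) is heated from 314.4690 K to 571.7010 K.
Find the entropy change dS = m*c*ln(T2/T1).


T2/T1 = 1.8180
ln(T2/T1) = 0.5977
dS = 10.7800 * 2.0950 * 0.5977 = 13.4992 kJ/K

13.4992 kJ/K


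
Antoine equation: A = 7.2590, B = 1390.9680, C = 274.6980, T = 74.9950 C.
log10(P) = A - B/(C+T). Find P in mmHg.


C+T = 349.6930
B/(C+T) = 3.9777
log10(P) = 7.2590 - 3.9777 = 3.2813
P = 10^3.2813 = 1911.2466 mmHg

1911.2466 mmHg


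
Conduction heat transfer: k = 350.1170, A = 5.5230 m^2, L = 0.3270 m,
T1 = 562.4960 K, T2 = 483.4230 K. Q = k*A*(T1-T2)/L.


dT = 79.0730 K
Q = 350.1170 * 5.5230 * 79.0730 / 0.3270 = 467593.7581 W

467593.7581 W


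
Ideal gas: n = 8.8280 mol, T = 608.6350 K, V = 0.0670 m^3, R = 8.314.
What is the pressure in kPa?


P = nRT/V = 8.8280 * 8.314 * 608.6350 / 0.0670
= 44671.3696 / 0.0670 = 666736.8596 Pa = 666.7369 kPa

666.7369 kPa


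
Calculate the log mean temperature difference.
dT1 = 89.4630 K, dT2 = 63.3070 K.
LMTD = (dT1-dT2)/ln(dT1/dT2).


dT1/dT2 = 1.4132
ln(dT1/dT2) = 0.3458
LMTD = 26.1560 / 0.3458 = 75.6327 K

75.6327 K


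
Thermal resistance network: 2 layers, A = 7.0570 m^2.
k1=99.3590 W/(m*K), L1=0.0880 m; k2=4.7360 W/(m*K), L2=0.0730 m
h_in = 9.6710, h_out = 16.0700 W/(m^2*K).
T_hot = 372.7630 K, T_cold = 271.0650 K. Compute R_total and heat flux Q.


R_conv_in = 1/(9.6710*7.0570) = 0.0147
R_1 = 0.0880/(99.3590*7.0570) = 0.0001
R_2 = 0.0730/(4.7360*7.0570) = 0.0022
R_conv_out = 1/(16.0700*7.0570) = 0.0088
R_total = 0.0258 K/W
Q = 101.6980 / 0.0258 = 3944.8465 W

R_total = 0.0258 K/W, Q = 3944.8465 W


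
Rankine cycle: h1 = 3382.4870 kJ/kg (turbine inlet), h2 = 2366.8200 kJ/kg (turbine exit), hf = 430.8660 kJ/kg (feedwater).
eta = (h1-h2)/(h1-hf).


W = 1015.6670 kJ/kg
Q_in = 2951.6210 kJ/kg
eta = 0.3441 = 34.4105%

eta = 34.4105%


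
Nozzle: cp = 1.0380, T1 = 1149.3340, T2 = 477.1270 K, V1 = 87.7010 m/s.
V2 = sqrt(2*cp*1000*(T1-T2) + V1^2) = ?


dT = 672.2070 K
2*cp*1000*dT = 1395501.7320
V1^2 = 7691.4654
V2 = sqrt(1403193.1974) = 1184.5646 m/s

1184.5646 m/s


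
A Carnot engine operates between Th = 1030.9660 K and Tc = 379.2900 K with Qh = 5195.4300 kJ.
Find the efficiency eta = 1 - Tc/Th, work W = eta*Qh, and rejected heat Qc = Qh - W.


eta = 1 - 379.2900/1030.9660 = 0.6321
W = 0.6321 * 5195.4300 = 3284.0434 kJ
Qc = 5195.4300 - 3284.0434 = 1911.3866 kJ

eta = 63.2102%, W = 3284.0434 kJ, Qc = 1911.3866 kJ


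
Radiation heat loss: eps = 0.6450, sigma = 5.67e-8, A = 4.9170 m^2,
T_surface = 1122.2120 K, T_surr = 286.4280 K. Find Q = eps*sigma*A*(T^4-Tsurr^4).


T^4 = 1.5860e+12
Tsurr^4 = 6.7307e+09
Q = 0.6450 * 5.67e-8 * 4.9170 * 1.5793e+12 = 283985.1320 W

283985.1320 W


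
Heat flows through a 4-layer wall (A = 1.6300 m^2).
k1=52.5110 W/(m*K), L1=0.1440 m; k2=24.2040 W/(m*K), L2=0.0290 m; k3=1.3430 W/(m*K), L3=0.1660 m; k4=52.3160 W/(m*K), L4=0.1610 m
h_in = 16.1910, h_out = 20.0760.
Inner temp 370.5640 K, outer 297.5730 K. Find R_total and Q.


R_conv_in = 1/(16.1910*1.6300) = 0.0379
R_1 = 0.1440/(52.5110*1.6300) = 0.0017
R_2 = 0.0290/(24.2040*1.6300) = 0.0007
R_3 = 0.1660/(1.3430*1.6300) = 0.0758
R_4 = 0.1610/(52.3160*1.6300) = 0.0019
R_conv_out = 1/(20.0760*1.6300) = 0.0306
R_total = 0.1486 K/W
Q = 72.9910 / 0.1486 = 491.2374 W

R_total = 0.1486 K/W, Q = 491.2374 W


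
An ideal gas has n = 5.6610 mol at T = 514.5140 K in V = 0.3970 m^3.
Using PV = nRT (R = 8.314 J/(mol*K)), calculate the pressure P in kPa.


P = nRT/V = 5.6610 * 8.314 * 514.5140 / 0.3970
= 24215.8865 / 0.3970 = 60997.1951 Pa = 60.9972 kPa

60.9972 kPa


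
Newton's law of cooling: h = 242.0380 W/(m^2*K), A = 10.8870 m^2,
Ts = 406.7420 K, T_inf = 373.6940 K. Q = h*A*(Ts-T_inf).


dT = 33.0480 K
Q = 242.0380 * 10.8870 * 33.0480 = 87083.7175 W

87083.7175 W


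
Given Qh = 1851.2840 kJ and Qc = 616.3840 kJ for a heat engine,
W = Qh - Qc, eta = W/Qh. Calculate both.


W = 1851.2840 - 616.3840 = 1234.9000 kJ
eta = 1234.9000 / 1851.2840 = 0.6671 = 66.7051%

W = 1234.9000 kJ, eta = 66.7051%


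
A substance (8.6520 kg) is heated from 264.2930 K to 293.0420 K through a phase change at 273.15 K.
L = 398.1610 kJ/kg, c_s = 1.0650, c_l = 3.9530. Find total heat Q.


Q1 (sensible, solid) = 8.6520 * 1.0650 * 8.8570 = 81.6118 kJ
Q2 (latent) = 8.6520 * 398.1610 = 3444.8890 kJ
Q3 (sensible, liquid) = 8.6520 * 3.9530 * 19.8920 = 680.3334 kJ
Q_total = 4206.8341 kJ

4206.8341 kJ


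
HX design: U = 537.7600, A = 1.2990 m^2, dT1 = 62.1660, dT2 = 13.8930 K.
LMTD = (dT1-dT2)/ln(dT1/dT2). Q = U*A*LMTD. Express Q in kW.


LMTD = 32.2159 K
Q = 537.7600 * 1.2990 * 32.2159 = 22504.4018 W = 22.5044 kW

22.5044 kW


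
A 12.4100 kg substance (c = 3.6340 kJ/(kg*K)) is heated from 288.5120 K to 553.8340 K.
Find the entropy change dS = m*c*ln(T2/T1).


T2/T1 = 1.9196
ln(T2/T1) = 0.6521
dS = 12.4100 * 3.6340 * 0.6521 = 29.4096 kJ/K

29.4096 kJ/K


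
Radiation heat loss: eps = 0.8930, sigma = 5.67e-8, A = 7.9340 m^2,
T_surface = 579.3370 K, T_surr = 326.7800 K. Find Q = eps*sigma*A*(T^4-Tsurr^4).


T^4 = 1.1265e+11
Tsurr^4 = 1.1403e+10
Q = 0.8930 * 5.67e-8 * 7.9340 * 1.0125e+11 = 40672.5822 W

40672.5822 W


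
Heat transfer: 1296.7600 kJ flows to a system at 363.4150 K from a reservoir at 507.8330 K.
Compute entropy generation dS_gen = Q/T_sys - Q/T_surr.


dS_sys = 1296.7600/363.4150 = 3.5683 kJ/K
dS_surr = -1296.7600/507.8330 = -2.5535 kJ/K
dS_gen = 3.5683 - 2.5535 = 1.0147 kJ/K (irreversible)

dS_gen = 1.0147 kJ/K, irreversible


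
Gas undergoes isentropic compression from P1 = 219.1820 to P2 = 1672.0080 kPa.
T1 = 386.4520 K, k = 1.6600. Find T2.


(k-1)/k = 0.3976
(P2/P1)^exp = 2.2431
T2 = 386.4520 * 2.2431 = 866.8473 K

866.8473 K


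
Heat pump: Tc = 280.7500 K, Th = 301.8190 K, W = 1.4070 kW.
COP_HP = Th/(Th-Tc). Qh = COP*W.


COP = 301.8190 / 21.0690 = 14.3253
Qh = 14.3253 * 1.4070 = 20.1556 kW

COP = 14.3253, Qh = 20.1556 kW


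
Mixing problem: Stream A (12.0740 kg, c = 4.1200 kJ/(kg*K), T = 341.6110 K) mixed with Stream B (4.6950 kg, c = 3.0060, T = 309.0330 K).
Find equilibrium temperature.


num = 21354.8335
den = 63.8581
Tf = 334.4110 K

334.4110 K


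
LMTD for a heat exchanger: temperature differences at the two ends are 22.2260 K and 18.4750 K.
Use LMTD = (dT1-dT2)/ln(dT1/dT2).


dT1/dT2 = 1.2030
ln(dT1/dT2) = 0.1848
LMTD = 3.7510 / 0.1848 = 20.2928 K

20.2928 K


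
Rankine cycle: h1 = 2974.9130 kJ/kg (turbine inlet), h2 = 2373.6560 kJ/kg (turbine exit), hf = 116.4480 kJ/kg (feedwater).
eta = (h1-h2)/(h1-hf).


W = 601.2570 kJ/kg
Q_in = 2858.4650 kJ/kg
eta = 0.2103 = 21.0343%

eta = 21.0343%


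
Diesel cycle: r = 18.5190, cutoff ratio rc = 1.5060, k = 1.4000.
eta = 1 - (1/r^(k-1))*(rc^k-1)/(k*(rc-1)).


r^(k-1) = 3.2140
rc^k = 1.7740
eta = 0.6600 = 66.0047%

66.0047%


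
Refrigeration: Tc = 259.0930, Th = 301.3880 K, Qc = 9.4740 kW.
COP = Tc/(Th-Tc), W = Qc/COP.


COP = 259.0930 / 42.2950 = 6.1259
W = 9.4740 / 6.1259 = 1.5466 kW

COP = 6.1259, W = 1.5466 kW


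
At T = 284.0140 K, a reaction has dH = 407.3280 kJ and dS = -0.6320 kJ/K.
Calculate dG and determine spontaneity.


T*dS = 284.0140 * -0.6320 = -179.4968 kJ
dG = 407.3280 + 179.4968 = 586.8248 kJ (non-spontaneous)

dG = 586.8248 kJ, non-spontaneous


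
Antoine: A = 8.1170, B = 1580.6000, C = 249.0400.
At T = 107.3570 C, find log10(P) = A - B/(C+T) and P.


C+T = 356.3970
B/(C+T) = 4.4349
log10(P) = 8.1170 - 4.4349 = 3.6821
P = 10^3.6821 = 4809.0364 mmHg

4809.0364 mmHg


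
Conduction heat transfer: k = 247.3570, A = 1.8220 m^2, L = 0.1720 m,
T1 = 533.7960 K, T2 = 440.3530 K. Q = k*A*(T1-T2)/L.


dT = 93.4430 K
Q = 247.3570 * 1.8220 * 93.4430 / 0.1720 = 244844.8107 W

244844.8107 W


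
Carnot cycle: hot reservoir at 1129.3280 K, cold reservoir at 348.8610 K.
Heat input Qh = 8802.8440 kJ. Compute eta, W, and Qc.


eta = 1 - 348.8610/1129.3280 = 0.6911
W = 0.6911 * 8802.8440 = 6083.5552 kJ
Qc = 8802.8440 - 6083.5552 = 2719.2888 kJ

eta = 69.1090%, W = 6083.5552 kJ, Qc = 2719.2888 kJ


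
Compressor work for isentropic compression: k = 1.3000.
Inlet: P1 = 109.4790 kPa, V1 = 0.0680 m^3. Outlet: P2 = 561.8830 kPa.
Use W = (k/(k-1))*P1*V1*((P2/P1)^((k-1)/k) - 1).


(k-1)/k = 0.2308
(P2/P1)^exp = 1.4585
W = 4.3333 * 109.4790 * 0.0680 * (1.4585 - 1) = 14.7925 kJ

14.7925 kJ


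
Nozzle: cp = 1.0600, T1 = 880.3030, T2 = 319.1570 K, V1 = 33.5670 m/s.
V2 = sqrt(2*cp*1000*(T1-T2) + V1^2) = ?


dT = 561.1460 K
2*cp*1000*dT = 1189629.5200
V1^2 = 1126.7435
V2 = sqrt(1190756.2635) = 1091.2178 m/s

1091.2178 m/s


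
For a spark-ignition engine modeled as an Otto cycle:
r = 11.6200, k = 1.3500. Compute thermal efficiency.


r^(k-1) = 2.3595
eta = 1 - 1/2.3595 = 0.5762 = 57.6184%

57.6184%


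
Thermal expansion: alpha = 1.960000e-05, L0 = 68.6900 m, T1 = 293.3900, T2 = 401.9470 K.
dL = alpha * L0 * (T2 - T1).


dT = 108.5570 K
dL = 1.960000e-05 * 68.6900 * 108.5570 = 0.146153 m
L_final = 68.836153 m

dL = 0.146153 m


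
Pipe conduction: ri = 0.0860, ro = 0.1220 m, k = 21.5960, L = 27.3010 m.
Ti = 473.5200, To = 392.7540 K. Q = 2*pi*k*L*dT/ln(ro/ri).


dT = 80.7660 K
ln(ro/ri) = 0.3497
Q = 2*pi*21.5960*27.3010*80.7660 / 0.3497 = 855652.2321 W

855652.2321 W


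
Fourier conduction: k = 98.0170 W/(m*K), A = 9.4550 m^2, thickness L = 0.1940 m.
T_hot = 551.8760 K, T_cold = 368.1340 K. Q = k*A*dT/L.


dT = 183.7420 K
Q = 98.0170 * 9.4550 * 183.7420 / 0.1940 = 877747.5956 W

877747.5956 W


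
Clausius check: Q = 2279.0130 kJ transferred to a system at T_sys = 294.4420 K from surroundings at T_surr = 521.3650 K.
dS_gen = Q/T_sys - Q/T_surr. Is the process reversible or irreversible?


dS_sys = 2279.0130/294.4420 = 7.7401 kJ/K
dS_surr = -2279.0130/521.3650 = -4.3712 kJ/K
dS_gen = 7.7401 - 4.3712 = 3.3689 kJ/K (irreversible)

dS_gen = 3.3689 kJ/K, irreversible


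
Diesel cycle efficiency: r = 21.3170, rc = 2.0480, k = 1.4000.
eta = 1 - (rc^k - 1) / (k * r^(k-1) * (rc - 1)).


r^(k-1) = 3.4001
rc^k = 2.7281
eta = 0.6536 = 65.3589%

65.3589%


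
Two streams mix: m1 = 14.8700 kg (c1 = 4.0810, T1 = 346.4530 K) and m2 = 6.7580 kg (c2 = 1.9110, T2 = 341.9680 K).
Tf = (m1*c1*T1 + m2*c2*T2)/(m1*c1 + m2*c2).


num = 25440.6754
den = 73.5990
Tf = 345.6660 K

345.6660 K


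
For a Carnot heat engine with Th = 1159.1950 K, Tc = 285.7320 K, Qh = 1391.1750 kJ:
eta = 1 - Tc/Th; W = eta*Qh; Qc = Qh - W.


eta = 1 - 285.7320/1159.1950 = 0.7535
W = 0.7535 * 1391.1750 = 1048.2618 kJ
Qc = 1391.1750 - 1048.2618 = 342.9132 kJ

eta = 75.3508%, W = 1048.2618 kJ, Qc = 342.9132 kJ


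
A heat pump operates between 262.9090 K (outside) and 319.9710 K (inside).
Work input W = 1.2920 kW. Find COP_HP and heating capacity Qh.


COP = 319.9710 / 57.0620 = 5.6074
Qh = 5.6074 * 1.2920 = 7.2448 kW

COP = 5.6074, Qh = 7.2448 kW


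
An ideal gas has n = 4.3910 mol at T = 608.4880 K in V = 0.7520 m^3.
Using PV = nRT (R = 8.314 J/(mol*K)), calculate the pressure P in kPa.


P = nRT/V = 4.3910 * 8.314 * 608.4880 / 0.7520
= 22213.9339 / 0.7520 = 29539.8057 Pa = 29.5398 kPa

29.5398 kPa


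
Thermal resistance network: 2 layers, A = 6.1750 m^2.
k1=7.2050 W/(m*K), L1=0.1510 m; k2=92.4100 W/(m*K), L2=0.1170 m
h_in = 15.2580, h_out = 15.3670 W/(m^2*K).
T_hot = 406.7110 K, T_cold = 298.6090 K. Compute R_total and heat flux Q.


R_conv_in = 1/(15.2580*6.1750) = 0.0106
R_1 = 0.1510/(7.2050*6.1750) = 0.0034
R_2 = 0.1170/(92.4100*6.1750) = 0.0002
R_conv_out = 1/(15.3670*6.1750) = 0.0105
R_total = 0.0248 K/W
Q = 108.1020 / 0.0248 = 4367.5743 W

R_total = 0.0248 K/W, Q = 4367.5743 W


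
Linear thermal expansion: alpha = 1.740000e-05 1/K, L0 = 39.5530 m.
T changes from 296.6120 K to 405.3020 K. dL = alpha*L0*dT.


dT = 108.6900 K
dL = 1.740000e-05 * 39.5530 * 108.6900 = 0.074803 m
L_final = 39.627803 m

dL = 0.074803 m


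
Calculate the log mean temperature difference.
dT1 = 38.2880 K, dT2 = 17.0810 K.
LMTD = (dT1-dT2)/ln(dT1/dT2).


dT1/dT2 = 2.2416
ln(dT1/dT2) = 0.8072
LMTD = 21.2070 / 0.8072 = 26.2733 K

26.2733 K


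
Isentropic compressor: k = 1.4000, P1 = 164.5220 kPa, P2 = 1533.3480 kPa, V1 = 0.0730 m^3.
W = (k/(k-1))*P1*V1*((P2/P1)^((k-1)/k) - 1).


(k-1)/k = 0.2857
(P2/P1)^exp = 1.8922
W = 3.5000 * 164.5220 * 0.0730 * (1.8922 - 1) = 37.5056 kJ

37.5056 kJ


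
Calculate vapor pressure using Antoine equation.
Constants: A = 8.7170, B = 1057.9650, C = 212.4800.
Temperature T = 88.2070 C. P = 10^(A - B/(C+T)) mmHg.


C+T = 300.6870
B/(C+T) = 3.5185
log10(P) = 8.7170 - 3.5185 = 5.1985
P = 10^5.1985 = 157945.5332 mmHg

157945.5332 mmHg


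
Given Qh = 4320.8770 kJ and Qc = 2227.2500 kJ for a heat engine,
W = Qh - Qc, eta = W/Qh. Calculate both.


W = 4320.8770 - 2227.2500 = 2093.6270 kJ
eta = 2093.6270 / 4320.8770 = 0.4845 = 48.4538%

W = 2093.6270 kJ, eta = 48.4538%


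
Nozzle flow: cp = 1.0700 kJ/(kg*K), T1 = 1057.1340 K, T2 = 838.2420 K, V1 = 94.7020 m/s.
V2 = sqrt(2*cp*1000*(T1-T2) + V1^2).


dT = 218.8920 K
2*cp*1000*dT = 468428.8800
V1^2 = 8968.4688
V2 = sqrt(477397.3488) = 690.9395 m/s

690.9395 m/s


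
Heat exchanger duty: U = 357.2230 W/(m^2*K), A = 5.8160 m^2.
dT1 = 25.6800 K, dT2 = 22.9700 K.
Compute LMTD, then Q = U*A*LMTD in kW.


LMTD = 24.2998 K
Q = 357.2230 * 5.8160 * 24.2998 = 50485.5229 W = 50.4855 kW

50.4855 kW


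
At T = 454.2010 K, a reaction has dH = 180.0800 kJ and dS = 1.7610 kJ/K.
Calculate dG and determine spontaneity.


T*dS = 454.2010 * 1.7610 = 799.8480 kJ
dG = 180.0800 - 799.8480 = -619.7680 kJ (spontaneous)

dG = -619.7680 kJ, spontaneous


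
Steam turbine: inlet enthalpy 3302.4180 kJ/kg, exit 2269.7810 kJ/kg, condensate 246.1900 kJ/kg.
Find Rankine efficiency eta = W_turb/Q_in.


W = 1032.6370 kJ/kg
Q_in = 3056.2280 kJ/kg
eta = 0.3379 = 33.7880%

eta = 33.7880%


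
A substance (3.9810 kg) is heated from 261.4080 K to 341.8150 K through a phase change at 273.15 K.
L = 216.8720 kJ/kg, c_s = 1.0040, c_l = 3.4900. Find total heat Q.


Q1 (sensible, solid) = 3.9810 * 1.0040 * 11.7420 = 46.9319 kJ
Q2 (latent) = 3.9810 * 216.8720 = 863.3674 kJ
Q3 (sensible, liquid) = 3.9810 * 3.4900 * 68.6650 = 954.0102 kJ
Q_total = 1864.3095 kJ

1864.3095 kJ


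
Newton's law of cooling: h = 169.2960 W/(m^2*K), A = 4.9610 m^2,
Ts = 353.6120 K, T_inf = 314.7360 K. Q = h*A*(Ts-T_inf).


dT = 38.8760 K
Q = 169.2960 * 4.9610 * 38.8760 = 32651.0760 W

32651.0760 W


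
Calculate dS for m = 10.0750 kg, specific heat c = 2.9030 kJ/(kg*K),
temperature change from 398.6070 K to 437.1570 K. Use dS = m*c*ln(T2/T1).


T2/T1 = 1.0967
ln(T2/T1) = 0.0923
dS = 10.0750 * 2.9030 * 0.0923 = 2.7000 kJ/K

2.7000 kJ/K


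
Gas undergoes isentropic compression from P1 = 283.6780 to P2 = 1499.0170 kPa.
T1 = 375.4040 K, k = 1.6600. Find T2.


(k-1)/k = 0.3976
(P2/P1)^exp = 1.9384
T2 = 375.4040 * 1.9384 = 727.6946 K

727.6946 K


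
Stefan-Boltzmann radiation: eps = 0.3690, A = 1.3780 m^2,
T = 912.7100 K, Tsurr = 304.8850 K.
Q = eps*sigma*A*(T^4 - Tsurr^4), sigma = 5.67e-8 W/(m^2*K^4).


T^4 = 6.9395e+11
Tsurr^4 = 8.6406e+09
Q = 0.3690 * 5.67e-8 * 1.3780 * 6.8531e+11 = 19758.2475 W

19758.2475 W


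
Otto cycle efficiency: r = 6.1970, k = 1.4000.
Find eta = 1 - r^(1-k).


r^(k-1) = 2.0743
eta = 1 - 1/2.0743 = 0.5179 = 51.7911%

51.7911%


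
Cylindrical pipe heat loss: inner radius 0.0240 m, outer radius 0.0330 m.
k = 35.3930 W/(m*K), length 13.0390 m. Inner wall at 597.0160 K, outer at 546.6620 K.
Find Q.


dT = 50.3540 K
ln(ro/ri) = 0.3185
Q = 2*pi*35.3930*13.0390*50.3540 / 0.3185 = 458489.2567 W

458489.2567 W


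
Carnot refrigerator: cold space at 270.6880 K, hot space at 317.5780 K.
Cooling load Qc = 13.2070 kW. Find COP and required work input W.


COP = 270.6880 / 46.8900 = 5.7728
W = 13.2070 / 5.7728 = 2.2878 kW

COP = 5.7728, W = 2.2878 kW


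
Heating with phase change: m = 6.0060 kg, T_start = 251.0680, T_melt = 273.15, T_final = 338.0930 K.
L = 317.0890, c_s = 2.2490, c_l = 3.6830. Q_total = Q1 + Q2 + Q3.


Q1 (sensible, solid) = 6.0060 * 2.2490 * 22.0820 = 298.2725 kJ
Q2 (latent) = 6.0060 * 317.0890 = 1904.4365 kJ
Q3 (sensible, liquid) = 6.0060 * 3.6830 * 64.9430 = 1436.5455 kJ
Q_total = 3639.2545 kJ

3639.2545 kJ


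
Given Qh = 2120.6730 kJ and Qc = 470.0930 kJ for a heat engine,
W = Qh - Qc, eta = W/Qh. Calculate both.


W = 2120.6730 - 470.0930 = 1650.5800 kJ
eta = 1650.5800 / 2120.6730 = 0.7783 = 77.8328%

W = 1650.5800 kJ, eta = 77.8328%


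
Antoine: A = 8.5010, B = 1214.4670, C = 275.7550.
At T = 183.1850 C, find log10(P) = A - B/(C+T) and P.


C+T = 458.9400
B/(C+T) = 2.6462
log10(P) = 8.5010 - 2.6462 = 5.8548
P = 10^5.8548 = 715741.9667 mmHg

715741.9667 mmHg


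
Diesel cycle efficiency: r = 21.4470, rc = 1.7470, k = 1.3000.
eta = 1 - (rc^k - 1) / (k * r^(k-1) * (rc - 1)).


r^(k-1) = 2.5085
rc^k = 2.0653
eta = 0.5627 = 56.2686%

56.2686%


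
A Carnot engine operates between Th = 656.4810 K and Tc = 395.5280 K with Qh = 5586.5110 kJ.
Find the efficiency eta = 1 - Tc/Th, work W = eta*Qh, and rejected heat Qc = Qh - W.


eta = 1 - 395.5280/656.4810 = 0.3975
W = 0.3975 * 5586.5110 = 2220.6535 kJ
Qc = 5586.5110 - 2220.6535 = 3365.8575 kJ

eta = 39.7503%, W = 2220.6535 kJ, Qc = 3365.8575 kJ


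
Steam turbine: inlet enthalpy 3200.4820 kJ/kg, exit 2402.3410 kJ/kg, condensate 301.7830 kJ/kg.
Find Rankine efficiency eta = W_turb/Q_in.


W = 798.1410 kJ/kg
Q_in = 2898.6990 kJ/kg
eta = 0.2753 = 27.5345%

eta = 27.5345%


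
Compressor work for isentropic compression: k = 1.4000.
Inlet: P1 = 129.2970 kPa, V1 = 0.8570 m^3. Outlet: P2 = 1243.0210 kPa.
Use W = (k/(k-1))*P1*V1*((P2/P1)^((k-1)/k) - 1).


(k-1)/k = 0.2857
(P2/P1)^exp = 1.9091
W = 3.5000 * 129.2970 * 0.8570 * (1.9091 - 1) = 352.5679 kJ

352.5679 kJ


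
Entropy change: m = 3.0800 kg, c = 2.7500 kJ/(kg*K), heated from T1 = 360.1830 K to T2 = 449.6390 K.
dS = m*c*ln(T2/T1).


T2/T1 = 1.2484
ln(T2/T1) = 0.2218
dS = 3.0800 * 2.7500 * 0.2218 = 1.8789 kJ/K

1.8789 kJ/K


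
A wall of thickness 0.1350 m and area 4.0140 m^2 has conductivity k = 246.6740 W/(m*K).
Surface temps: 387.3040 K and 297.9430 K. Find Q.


dT = 89.3610 K
Q = 246.6740 * 4.0140 * 89.3610 / 0.1350 = 655412.9167 W

655412.9167 W


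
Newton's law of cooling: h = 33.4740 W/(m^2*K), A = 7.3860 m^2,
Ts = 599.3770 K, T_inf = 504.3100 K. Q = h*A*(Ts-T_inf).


dT = 95.0670 K
Q = 33.4740 * 7.3860 * 95.0670 = 23504.2666 W

23504.2666 W


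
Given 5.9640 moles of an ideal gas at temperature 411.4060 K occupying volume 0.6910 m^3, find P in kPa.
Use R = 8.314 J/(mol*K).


P = nRT/V = 5.9640 * 8.314 * 411.4060 / 0.6910
= 20399.4414 / 0.6910 = 29521.6229 Pa = 29.5216 kPa

29.5216 kPa


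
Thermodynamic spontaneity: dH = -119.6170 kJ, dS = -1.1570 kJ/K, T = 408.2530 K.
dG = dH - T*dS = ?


T*dS = 408.2530 * -1.1570 = -472.3487 kJ
dG = -119.6170 + 472.3487 = 352.7317 kJ (non-spontaneous)

dG = 352.7317 kJ, non-spontaneous


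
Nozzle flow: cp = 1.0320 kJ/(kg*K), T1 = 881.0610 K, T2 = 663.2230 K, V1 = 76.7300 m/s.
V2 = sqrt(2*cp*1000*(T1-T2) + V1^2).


dT = 217.8380 K
2*cp*1000*dT = 449617.6320
V1^2 = 5887.4929
V2 = sqrt(455505.1249) = 674.9112 m/s

674.9112 m/s


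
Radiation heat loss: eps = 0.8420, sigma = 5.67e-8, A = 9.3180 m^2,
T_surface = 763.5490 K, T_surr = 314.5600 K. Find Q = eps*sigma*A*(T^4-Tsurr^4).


T^4 = 3.3990e+11
Tsurr^4 = 9.7907e+09
Q = 0.8420 * 5.67e-8 * 9.3180 * 3.3011e+11 = 146849.3373 W

146849.3373 W


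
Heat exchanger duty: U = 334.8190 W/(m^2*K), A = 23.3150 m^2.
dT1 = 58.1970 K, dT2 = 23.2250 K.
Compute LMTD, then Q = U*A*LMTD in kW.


LMTD = 38.0708 K
Q = 334.8190 * 23.3150 * 38.0708 = 297192.1989 W = 297.1922 kW

297.1922 kW


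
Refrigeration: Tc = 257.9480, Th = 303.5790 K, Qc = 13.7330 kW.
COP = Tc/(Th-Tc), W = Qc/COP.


COP = 257.9480 / 45.6310 = 5.6529
W = 13.7330 / 5.6529 = 2.4294 kW

COP = 5.6529, W = 2.4294 kW


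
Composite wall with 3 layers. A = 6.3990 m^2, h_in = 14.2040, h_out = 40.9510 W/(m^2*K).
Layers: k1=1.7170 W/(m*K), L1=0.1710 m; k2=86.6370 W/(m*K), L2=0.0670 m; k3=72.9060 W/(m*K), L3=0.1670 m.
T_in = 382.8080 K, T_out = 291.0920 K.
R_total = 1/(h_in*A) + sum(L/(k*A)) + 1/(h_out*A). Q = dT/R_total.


R_conv_in = 1/(14.2040*6.3990) = 0.0110
R_1 = 0.1710/(1.7170*6.3990) = 0.0156
R_2 = 0.0670/(86.6370*6.3990) = 0.0001
R_3 = 0.1670/(72.9060*6.3990) = 0.0004
R_conv_out = 1/(40.9510*6.3990) = 0.0038
R_total = 0.0309 K/W
Q = 91.7160 / 0.0309 = 2971.9233 W

R_total = 0.0309 K/W, Q = 2971.9233 W


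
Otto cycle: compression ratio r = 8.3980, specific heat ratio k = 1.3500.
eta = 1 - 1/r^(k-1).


r^(k-1) = 2.1060
eta = 1 - 1/2.1060 = 0.5252 = 52.5170%

52.5170%


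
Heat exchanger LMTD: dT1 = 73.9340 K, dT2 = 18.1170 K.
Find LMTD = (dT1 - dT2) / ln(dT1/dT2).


dT1/dT2 = 4.0809
ln(dT1/dT2) = 1.4063
LMTD = 55.8170 / 1.4063 = 39.6901 K

39.6901 K


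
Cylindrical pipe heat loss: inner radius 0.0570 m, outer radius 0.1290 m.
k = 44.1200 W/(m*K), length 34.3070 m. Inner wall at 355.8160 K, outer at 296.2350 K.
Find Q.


dT = 59.5810 K
ln(ro/ri) = 0.8168
Q = 2*pi*44.1200*34.3070*59.5810 / 0.8168 = 693762.5268 W

693762.5268 W


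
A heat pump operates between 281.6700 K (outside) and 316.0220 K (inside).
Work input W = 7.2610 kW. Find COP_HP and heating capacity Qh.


COP = 316.0220 / 34.3520 = 9.1995
Qh = 9.1995 * 7.2610 = 66.7977 kW

COP = 9.1995, Qh = 66.7977 kW


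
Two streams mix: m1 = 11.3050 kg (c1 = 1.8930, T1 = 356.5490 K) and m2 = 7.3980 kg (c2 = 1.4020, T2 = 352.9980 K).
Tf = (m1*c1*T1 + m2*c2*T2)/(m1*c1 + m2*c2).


num = 11291.5726
den = 31.7724
Tf = 355.3898 K

355.3898 K


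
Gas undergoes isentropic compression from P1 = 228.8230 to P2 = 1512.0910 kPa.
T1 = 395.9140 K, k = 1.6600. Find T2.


(k-1)/k = 0.3976
(P2/P1)^exp = 2.1186
T2 = 395.9140 * 2.1186 = 838.7955 K

838.7955 K


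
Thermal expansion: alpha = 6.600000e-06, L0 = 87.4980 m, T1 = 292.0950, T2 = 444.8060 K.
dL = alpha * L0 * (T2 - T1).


dT = 152.7110 K
dL = 6.600000e-06 * 87.4980 * 152.7110 = 0.088189 m
L_final = 87.586189 m

dL = 0.088189 m


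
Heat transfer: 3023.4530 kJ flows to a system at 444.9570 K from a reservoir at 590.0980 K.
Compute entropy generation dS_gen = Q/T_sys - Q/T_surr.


dS_sys = 3023.4530/444.9570 = 6.7949 kJ/K
dS_surr = -3023.4530/590.0980 = -5.1236 kJ/K
dS_gen = 6.7949 - 5.1236 = 1.6713 kJ/K (irreversible)

dS_gen = 1.6713 kJ/K, irreversible


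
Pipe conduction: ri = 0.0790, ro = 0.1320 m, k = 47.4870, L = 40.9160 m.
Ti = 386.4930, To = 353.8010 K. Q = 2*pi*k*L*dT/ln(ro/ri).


dT = 32.6920 K
ln(ro/ri) = 0.5134
Q = 2*pi*47.4870*40.9160*32.6920 / 0.5134 = 777449.6147 W

777449.6147 W


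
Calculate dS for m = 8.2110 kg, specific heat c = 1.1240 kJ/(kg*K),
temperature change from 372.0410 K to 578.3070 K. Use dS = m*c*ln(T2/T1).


T2/T1 = 1.5544
ln(T2/T1) = 0.4411
dS = 8.2110 * 1.1240 * 0.4411 = 4.0710 kJ/K

4.0710 kJ/K


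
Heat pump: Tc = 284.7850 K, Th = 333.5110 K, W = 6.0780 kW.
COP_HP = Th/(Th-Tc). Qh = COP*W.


COP = 333.5110 / 48.7260 = 6.8446
Qh = 6.8446 * 6.0780 = 41.6016 kW

COP = 6.8446, Qh = 41.6016 kW


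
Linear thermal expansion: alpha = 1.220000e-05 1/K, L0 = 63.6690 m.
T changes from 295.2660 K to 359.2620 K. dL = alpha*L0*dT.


dT = 63.9960 K
dL = 1.220000e-05 * 63.6690 * 63.9960 = 0.049710 m
L_final = 63.718710 m

dL = 0.049710 m


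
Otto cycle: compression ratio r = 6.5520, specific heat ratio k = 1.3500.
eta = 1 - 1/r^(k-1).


r^(k-1) = 1.9308
eta = 1 - 1/1.9308 = 0.4821 = 48.2072%

48.2072%


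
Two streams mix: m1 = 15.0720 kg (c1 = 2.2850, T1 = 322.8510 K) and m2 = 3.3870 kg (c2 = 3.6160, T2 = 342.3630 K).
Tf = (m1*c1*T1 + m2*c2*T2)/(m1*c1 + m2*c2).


num = 15311.8873
den = 46.6869
Tf = 327.9696 K

327.9696 K


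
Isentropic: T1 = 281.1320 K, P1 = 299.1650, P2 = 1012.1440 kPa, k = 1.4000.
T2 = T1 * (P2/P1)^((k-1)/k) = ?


(k-1)/k = 0.2857
(P2/P1)^exp = 1.4166
T2 = 281.1320 * 1.4166 = 398.2427 K

398.2427 K


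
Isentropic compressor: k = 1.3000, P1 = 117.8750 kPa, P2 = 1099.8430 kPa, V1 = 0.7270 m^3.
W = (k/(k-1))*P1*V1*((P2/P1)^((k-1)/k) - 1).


(k-1)/k = 0.2308
(P2/P1)^exp = 1.6743
W = 4.3333 * 117.8750 * 0.7270 * (1.6743 - 1) = 250.3867 kJ

250.3867 kJ


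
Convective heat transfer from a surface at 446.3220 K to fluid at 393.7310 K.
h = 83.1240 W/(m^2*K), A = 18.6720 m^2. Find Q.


dT = 52.5910 K
Q = 83.1240 * 18.6720 * 52.5910 = 81626.0350 W

81626.0350 W


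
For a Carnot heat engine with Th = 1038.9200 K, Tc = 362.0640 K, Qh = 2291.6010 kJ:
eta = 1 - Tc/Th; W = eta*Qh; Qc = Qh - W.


eta = 1 - 362.0640/1038.9200 = 0.6515
W = 0.6515 * 2291.6010 = 1492.9772 kJ
Qc = 2291.6010 - 1492.9772 = 798.6238 kJ

eta = 65.1500%, W = 1492.9772 kJ, Qc = 798.6238 kJ


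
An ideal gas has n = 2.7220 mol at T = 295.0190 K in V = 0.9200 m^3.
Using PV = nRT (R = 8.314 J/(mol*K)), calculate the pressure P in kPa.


P = nRT/V = 2.7220 * 8.314 * 295.0190 / 0.9200
= 6676.4888 / 0.9200 = 7257.0531 Pa = 7.2571 kPa

7.2571 kPa


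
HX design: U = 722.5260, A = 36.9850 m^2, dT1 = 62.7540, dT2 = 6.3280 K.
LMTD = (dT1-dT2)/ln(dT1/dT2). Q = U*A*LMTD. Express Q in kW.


LMTD = 24.5947 K
Q = 722.5260 * 36.9850 * 24.5947 = 657233.7868 W = 657.2338 kW

657.2338 kW


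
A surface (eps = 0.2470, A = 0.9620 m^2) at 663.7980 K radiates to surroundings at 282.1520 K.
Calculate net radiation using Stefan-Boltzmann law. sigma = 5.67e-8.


T^4 = 1.9415e+11
Tsurr^4 = 6.3377e+09
Q = 0.2470 * 5.67e-8 * 0.9620 * 1.8782e+11 = 2530.3795 W

2530.3795 W


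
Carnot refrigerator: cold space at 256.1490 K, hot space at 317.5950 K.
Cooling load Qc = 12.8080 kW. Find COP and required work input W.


COP = 256.1490 / 61.4460 = 4.1687
W = 12.8080 / 4.1687 = 3.0724 kW

COP = 4.1687, W = 3.0724 kW


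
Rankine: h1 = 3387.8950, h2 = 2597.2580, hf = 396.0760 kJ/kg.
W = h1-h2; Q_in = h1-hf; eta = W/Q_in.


W = 790.6370 kJ/kg
Q_in = 2991.8190 kJ/kg
eta = 0.2643 = 26.4266%

eta = 26.4266%


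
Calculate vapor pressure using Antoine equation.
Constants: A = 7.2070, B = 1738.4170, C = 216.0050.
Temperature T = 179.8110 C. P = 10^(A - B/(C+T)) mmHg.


C+T = 395.8160
B/(C+T) = 4.3920
log10(P) = 7.2070 - 4.3920 = 2.8150
P = 10^2.8150 = 653.1567 mmHg

653.1567 mmHg


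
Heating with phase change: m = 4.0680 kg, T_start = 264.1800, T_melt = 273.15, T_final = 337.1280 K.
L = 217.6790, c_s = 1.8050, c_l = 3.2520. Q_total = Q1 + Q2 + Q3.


Q1 (sensible, solid) = 4.0680 * 1.8050 * 8.9700 = 65.8644 kJ
Q2 (latent) = 4.0680 * 217.6790 = 885.5182 kJ
Q3 (sensible, liquid) = 4.0680 * 3.2520 * 63.9780 = 846.3737 kJ
Q_total = 1797.7562 kJ

1797.7562 kJ


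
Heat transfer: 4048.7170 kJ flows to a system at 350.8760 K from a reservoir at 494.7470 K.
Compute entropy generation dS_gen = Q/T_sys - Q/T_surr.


dS_sys = 4048.7170/350.8760 = 11.5389 kJ/K
dS_surr = -4048.7170/494.7470 = -8.1834 kJ/K
dS_gen = 11.5389 - 8.1834 = 3.3555 kJ/K (irreversible)

dS_gen = 3.3555 kJ/K, irreversible


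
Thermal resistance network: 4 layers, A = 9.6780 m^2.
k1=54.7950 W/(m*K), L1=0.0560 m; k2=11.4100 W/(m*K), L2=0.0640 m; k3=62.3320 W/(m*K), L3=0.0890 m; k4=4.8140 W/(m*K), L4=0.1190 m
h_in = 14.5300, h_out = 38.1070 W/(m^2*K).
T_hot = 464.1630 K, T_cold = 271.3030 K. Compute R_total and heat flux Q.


R_conv_in = 1/(14.5300*9.6780) = 0.0071
R_1 = 0.0560/(54.7950*9.6780) = 0.0001
R_2 = 0.0640/(11.4100*9.6780) = 0.0006
R_3 = 0.0890/(62.3320*9.6780) = 0.0001
R_4 = 0.1190/(4.8140*9.6780) = 0.0026
R_conv_out = 1/(38.1070*9.6780) = 0.0027
R_total = 0.0132 K/W
Q = 192.8600 / 0.0132 = 14599.8708 W

R_total = 0.0132 K/W, Q = 14599.8708 W


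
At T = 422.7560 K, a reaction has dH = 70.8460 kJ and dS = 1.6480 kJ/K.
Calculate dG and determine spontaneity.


T*dS = 422.7560 * 1.6480 = 696.7019 kJ
dG = 70.8460 - 696.7019 = -625.8559 kJ (spontaneous)

dG = -625.8559 kJ, spontaneous
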